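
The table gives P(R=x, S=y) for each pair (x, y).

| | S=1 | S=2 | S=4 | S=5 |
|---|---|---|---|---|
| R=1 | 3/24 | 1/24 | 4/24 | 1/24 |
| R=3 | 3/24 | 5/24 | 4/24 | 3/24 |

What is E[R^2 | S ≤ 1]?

P(S ≤ 1) = 1/4.
Summing R^2·P(R=x,S=y) over the conditioning event gives 5/4.
E[R^2 | S ≤ 1] = (5/4) / (1/4) = 5.

5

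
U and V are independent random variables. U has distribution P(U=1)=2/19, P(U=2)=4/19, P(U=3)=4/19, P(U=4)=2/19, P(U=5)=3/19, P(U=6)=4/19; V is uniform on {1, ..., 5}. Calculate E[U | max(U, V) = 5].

P(max(U, V) = 5) = 27/95.
Summing U·P(x,y) over outcomes with max(U, V) = 5 gives 21/19.
E[U | max(U, V) = 5] = (21/19) / (27/95) = 35/9.

35/9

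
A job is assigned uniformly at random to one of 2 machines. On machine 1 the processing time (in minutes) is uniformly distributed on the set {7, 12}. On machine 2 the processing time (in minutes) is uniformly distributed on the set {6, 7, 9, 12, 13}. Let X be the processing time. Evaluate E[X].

E[X | machine 1] = (7+12)/2 = 19/2.
E[X | machine 2] = (6+7+9+12+13)/5 = 47/5.
By the law of total expectation,
E[X] = (1/2)·(19/2) + (1/2)·(47/5) = 189/20.

189/20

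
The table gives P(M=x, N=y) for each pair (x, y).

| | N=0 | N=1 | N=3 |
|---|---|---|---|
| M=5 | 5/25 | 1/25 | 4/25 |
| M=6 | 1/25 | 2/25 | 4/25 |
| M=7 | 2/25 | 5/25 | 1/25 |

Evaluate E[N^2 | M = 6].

38/7

P(M = 6) = 7/25.
Σ N^2·P over the event = 0·(1/25) + 1·(2/25) + 9·(4/25) = 38/25.
E[N^2 | M = 6] = (38/25) / (7/25) = 38/7.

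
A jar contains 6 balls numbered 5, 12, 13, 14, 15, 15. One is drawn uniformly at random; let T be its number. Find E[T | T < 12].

5

P(T < 12) = 1/6.
Σ over the event: 5·1/6 = 5/6.
E[T | T < 12] = (5/6) / (1/6) = 5.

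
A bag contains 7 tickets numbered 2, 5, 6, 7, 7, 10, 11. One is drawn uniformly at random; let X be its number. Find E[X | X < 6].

7/2

P(X < 6) = 2/7.
Σ over the event: 2·1/7 + 5·1/7 = 1.
E[X | X < 6] = (1) / (2/7) = 7/2.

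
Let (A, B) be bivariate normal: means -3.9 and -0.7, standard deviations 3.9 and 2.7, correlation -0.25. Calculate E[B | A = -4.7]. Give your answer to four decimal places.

The regression of B on A has slope ρ·σ_B/σ_A and passes through (μ_A, μ_B).
E[B | A=-4.7] = -0.7 + (-0.25)·(2.7/3.9)·(-4.7 − (-3.9)) = -0.7 + (-0.17308)·(-0.8) = -0.5615.

-0.5615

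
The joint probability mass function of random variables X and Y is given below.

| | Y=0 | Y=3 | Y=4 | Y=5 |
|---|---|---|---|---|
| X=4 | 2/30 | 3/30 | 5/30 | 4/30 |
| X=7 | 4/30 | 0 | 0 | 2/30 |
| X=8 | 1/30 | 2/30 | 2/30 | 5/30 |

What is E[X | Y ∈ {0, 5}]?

P(Y ∈ {0, 5}) = 3/5.
Σ X·P over the event = 4·(2/30) + 4·(4/30) + 7·(4/30) + 7·(2/30) + 8·(1/30) + 8·(5/30) = 19/5.
E[X | Y ∈ {0, 5}] = (19/5) / (3/5) = 19/3.

19/3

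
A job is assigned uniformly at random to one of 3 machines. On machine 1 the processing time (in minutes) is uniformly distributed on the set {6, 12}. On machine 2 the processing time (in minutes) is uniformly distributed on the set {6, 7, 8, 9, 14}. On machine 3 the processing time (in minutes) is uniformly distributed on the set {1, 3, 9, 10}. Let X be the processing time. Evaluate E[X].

E[X | machine 1] = (6+12)/2 = 9.
E[X | machine 2] = (6+7+8+9+14)/5 = 44/5.
E[X | machine 3] = (1+3+9+10)/4 = 23/4.
E[X] = (1/3)·(9) + (1/3)·(44/5) + (1/3)·(23/4) = 157/20.

157/20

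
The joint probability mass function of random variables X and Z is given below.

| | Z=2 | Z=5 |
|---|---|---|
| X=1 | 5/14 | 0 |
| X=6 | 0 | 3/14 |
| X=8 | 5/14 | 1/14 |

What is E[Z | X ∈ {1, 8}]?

25/11

P(X ∈ {1, 8}) = 11/14.
Summing Z·P(X=x,Z=y) over the conditioning event gives 25/14.
E[Z | X ∈ {1, 8}] = (25/14) / (11/14) = 25/11.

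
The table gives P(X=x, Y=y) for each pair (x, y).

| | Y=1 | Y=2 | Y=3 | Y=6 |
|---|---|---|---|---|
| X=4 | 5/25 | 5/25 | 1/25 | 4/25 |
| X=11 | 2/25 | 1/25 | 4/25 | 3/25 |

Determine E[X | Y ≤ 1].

6

P(Y ≤ 1) = 7/25.
Σ X·P over the event = 4·(5/25) + 11·(2/25) = 42/25.
E[X | Y ≤ 1] = (42/25) / (7/25) = 6.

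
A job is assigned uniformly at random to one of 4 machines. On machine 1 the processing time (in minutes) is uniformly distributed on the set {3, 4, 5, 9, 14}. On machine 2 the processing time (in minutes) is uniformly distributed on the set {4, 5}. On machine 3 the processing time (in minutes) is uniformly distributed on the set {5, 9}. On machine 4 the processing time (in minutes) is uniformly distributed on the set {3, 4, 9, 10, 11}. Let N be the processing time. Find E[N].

259/40

E[N | machine 1] = (3+4+5+9+14)/5 = 7.
E[N | machine 2] = (4+5)/2 = 9/2.
E[N | machine 3] = (5+9)/2 = 7.
E[N | machine 4] = (3+4+9+10+11)/5 = 37/5.
E[N] = (1/4)·(7) + (1/4)·(9/2) + (1/4)·(7) + (1/4)·(37/5) = 259/40.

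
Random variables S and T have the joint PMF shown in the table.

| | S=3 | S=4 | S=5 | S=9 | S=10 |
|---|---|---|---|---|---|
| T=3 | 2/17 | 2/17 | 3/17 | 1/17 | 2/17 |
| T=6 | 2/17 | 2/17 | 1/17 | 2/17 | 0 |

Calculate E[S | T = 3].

29/5

P(T = 3) = 10/17.
Summing S·P(S=x,T=y) over the conditioning event gives 58/17.
E[S | T = 3] = (58/17) / (10/17) = 29/5.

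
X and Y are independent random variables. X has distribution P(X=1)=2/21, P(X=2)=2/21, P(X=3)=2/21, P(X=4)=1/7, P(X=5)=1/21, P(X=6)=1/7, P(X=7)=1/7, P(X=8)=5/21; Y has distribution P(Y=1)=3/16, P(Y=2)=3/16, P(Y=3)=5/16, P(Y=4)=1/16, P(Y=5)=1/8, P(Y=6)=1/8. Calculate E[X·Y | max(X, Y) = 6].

P(max(X, Y) = 6) = 17/84.
Summing XY·P(x,y) over outcomes with max(X, Y) = 6 gives 26/7.
E[X·Y | max(X, Y) = 6] = (26/7) / (17/84) = 312/17.

312/17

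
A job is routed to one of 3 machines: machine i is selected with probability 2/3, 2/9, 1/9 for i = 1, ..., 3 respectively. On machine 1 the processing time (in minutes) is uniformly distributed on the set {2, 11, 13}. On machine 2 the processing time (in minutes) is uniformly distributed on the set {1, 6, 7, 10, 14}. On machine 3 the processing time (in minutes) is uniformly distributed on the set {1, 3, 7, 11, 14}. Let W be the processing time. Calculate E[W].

124/15

E[W | machine 1] = (2+11+13)/3 = 26/3.
E[W | machine 2] = (1+6+7+10+14)/5 = 38/5.
E[W | machine 3] = (1+3+7+11+14)/5 = 36/5.
E[W] = (2/3)·(26/3) + (2/9)·(38/5) + (1/9)·(36/5) = 124/15.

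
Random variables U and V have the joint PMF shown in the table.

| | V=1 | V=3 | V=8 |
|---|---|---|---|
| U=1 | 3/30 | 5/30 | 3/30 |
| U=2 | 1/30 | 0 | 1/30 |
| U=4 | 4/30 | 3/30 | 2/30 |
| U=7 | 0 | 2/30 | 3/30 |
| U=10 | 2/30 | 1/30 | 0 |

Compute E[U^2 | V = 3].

P(V = 3) = 11/30.
Σ U^2·P over the event = 1·(5/30) + 16·(3/30) + 49·(2/30) + 100·(1/30) = 251/30.
E[U^2 | V = 3] = (251/30) / (11/30) = 251/11.

251/11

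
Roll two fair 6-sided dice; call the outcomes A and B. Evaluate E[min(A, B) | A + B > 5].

3

P(A + B > 5) = 13/18.
Summing min(A,B)·P(x,y) over outcomes with A + B > 5 gives 13/6.
E[min(A, B) | A + B > 5] = (13/6) / (13/18) = 3.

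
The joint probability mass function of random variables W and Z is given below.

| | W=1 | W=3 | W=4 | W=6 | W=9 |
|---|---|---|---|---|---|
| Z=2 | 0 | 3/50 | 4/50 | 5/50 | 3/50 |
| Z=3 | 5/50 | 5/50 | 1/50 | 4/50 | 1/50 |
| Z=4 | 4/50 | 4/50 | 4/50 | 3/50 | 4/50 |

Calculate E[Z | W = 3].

P(W = 3) = 6/25.
Σ Z·P over the event = 2·(3/50) + 3·(5/50) + 4·(4/50) = 37/50.
E[Z | W = 3] = (37/50) / (6/25) = 37/12.

37/12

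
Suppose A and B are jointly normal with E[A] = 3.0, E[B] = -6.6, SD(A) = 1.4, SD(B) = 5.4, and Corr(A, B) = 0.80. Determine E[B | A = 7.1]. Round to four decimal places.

6.0514

For a bivariate normal, E[B | A=x] = μ_B + ρ·(σ_B/σ_A)·(x − μ_A).
E[B | A=7.1] = -6.6 + (0.80)·(5.4/1.4)·(7.1 − (3.0)) = -6.6 + (3.0857)·(4.1) = 6.0514.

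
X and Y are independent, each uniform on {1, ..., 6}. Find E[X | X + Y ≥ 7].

13/3

P(X + Y ≥ 7) = 7/12.
Summing X·P(x,y) over outcomes with X + Y ≥ 7 gives 91/36.
E[X | X + Y ≥ 7] = (91/36) / (7/12) = 13/3.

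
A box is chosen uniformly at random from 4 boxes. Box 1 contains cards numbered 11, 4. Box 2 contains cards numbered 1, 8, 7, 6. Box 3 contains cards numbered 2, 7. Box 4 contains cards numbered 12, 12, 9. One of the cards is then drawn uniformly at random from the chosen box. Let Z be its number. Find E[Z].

E[Z | box 1] = (11+4)/2 = 15/2.
E[Z | box 2] = (1+8+7+6)/4 = 11/2.
E[Z | box 3] = (2+7)/2 = 9/2.
E[Z | box 4] = (12+12+9)/3 = 11.
By the law of total expectation,
E[Z] = (1/4)·(15/2) + (1/4)·(11/2) + (1/4)·(9/2) + (1/4)·(11) = 57/8.

57/8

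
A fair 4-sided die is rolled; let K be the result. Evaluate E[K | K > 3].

Given K > 3, K is equally likely to be any of {4}.
E[K | K > 3] = (4) / 1 = 4.

4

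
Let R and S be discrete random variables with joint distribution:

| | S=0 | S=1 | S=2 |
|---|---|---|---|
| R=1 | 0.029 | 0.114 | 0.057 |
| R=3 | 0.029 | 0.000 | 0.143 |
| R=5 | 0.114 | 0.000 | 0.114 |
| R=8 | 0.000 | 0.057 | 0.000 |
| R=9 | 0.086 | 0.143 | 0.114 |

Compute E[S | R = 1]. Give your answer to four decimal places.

P(R = 1) = 0.200.
Σ S·P over the event = 0·(0.029) + 1·(0.114) + 2·(0.057) = 0.228.
E[S | R = 1] = (0.228) / (0.200) = 1.1400.

1.1400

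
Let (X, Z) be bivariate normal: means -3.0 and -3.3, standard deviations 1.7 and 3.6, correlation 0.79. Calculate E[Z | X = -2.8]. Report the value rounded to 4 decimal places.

The regression of Z on X has slope ρ·σ_Z/σ_X and passes through (μ_X, μ_Z).
E[Z | X=-2.8] = -3.3 + (0.79)·(3.6/1.7)·(-2.8 − (-3.0)) = -3.3 + (1.6729)·(0.2) = -2.9654.

-2.9654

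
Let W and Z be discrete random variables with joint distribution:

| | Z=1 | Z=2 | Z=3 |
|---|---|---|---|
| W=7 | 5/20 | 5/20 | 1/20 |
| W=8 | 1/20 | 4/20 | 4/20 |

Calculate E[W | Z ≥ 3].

39/5

P(Z ≥ 3) = 1/4.
Σ W·P over the event = 7·(1/20) + 8·(4/20) = 39/20.
E[W | Z ≥ 3] = (39/20) / (1/4) = 39/5.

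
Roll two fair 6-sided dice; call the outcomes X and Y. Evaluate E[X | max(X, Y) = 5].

P(max(X, Y) = 5) = 1/4.
Summing X·P(x,y) over outcomes with max(X, Y) = 5 gives 35/36.
E[X | max(X, Y) = 5] = (35/36) / (1/4) = 35/9.

35/9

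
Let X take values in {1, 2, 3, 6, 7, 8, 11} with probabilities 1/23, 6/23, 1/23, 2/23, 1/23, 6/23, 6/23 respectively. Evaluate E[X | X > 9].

11

P(X > 9) = 6/23.
Σ over the event: 11·6/23 = 66/23.
E[X | X > 9] = (66/23) / (6/23) = 11.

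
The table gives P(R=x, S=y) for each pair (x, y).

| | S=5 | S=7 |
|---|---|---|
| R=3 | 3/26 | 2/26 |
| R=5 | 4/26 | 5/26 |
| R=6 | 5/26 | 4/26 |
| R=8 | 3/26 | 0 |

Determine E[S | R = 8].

P(R = 8) = 3/26.
Summing S·P(R=x,S=y) over the conditioning event gives 15/26.
E[S | R = 8] = (15/26) / (3/26) = 5.

5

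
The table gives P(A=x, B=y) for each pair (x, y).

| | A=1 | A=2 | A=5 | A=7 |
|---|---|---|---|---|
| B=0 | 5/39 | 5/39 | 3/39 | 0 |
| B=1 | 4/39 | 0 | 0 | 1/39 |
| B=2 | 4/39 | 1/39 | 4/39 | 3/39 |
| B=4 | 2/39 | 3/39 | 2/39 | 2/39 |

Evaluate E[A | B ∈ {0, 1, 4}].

P(B ∈ {0, 1, 4}) = 9/13.
Summing A·P(A=x,B=y) over the conditioning event gives 73/39.
E[A | B ∈ {0, 1, 4}] = (73/39) / (9/13) = 73/27.

73/27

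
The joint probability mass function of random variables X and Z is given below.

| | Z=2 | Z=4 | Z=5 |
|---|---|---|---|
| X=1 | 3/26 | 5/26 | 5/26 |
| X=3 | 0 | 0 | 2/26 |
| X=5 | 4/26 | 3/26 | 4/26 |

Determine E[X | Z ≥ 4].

P(Z ≥ 4) = 19/26.
Σ X·P over the event = 1·(5/26) + 1·(5/26) + 3·(2/26) + 5·(3/26) + 5·(4/26) = 51/26.
E[X | Z ≥ 4] = (51/26) / (19/26) = 51/19.

51/19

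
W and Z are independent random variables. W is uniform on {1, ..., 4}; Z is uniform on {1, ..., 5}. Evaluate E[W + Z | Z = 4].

Outcomes with Z = 4: (1,4), (2,4), (3,4), (4,4), each with probability 1/20.
E[W + Z | Z = 4] = (5 + 6 + 7 + 8) / 4 = 13/2.

13/2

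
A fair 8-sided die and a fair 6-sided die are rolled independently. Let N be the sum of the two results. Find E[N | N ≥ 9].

32/3

P(N ≥ 9) = 7/16.
Σ over the event: 9·1/8 + 10·5/48 + 11·1/12 + 12·1/16 + 13·1/24 + 14·1/48 = 14/3.
E[N | N ≥ 9] = (14/3) / (7/16) = 32/3.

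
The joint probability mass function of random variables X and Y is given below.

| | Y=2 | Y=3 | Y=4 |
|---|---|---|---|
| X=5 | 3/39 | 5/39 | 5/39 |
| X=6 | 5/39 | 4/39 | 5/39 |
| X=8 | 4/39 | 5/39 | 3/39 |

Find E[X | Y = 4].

79/13

P(Y = 4) = 1/3.
Σ X·P over the event = 5·(5/39) + 6·(5/39) + 8·(3/39) = 79/39.
E[X | Y = 4] = (79/39) / (1/3) = 79/13.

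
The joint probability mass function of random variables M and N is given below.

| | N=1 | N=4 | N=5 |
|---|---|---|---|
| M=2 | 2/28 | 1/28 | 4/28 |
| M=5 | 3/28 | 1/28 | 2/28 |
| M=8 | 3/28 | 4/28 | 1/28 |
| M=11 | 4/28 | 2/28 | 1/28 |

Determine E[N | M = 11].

P(M = 11) = 1/4.
Σ N·P over the event = 1·(4/28) + 4·(2/28) + 5·(1/28) = 17/28.
E[N | M = 11] = (17/28) / (1/4) = 17/7.

17/7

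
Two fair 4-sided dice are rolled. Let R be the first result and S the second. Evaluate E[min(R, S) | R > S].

Outcomes with R > S: (2,1), (3,1), (3,2), (4,1), (4,2), (4,3), each with probability 1/16.
E[min(R, S) | R > S] = (1 + 1 + 2 + 1 + 2 + 3) / 6 = 5/3.

5/3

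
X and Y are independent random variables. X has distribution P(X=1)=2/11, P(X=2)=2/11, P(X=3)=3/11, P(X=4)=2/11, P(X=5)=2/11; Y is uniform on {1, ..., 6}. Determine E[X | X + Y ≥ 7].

119/33

P(X + Y ≥ 7) = 1/2.
Summing X·P(x,y) over outcomes with X + Y ≥ 7 gives 119/66.
E[X | X + Y ≥ 7] = (119/66) / (1/2) = 119/33.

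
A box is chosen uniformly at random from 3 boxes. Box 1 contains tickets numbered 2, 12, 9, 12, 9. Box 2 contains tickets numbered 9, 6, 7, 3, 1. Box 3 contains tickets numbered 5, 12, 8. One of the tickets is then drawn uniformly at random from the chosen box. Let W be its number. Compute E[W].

E[W | box 1] = (2+12+9+12+9)/5 = 44/5.
E[W | box 2] = (9+6+7+3+1)/5 = 26/5.
E[W | box 3] = (5+12+8)/3 = 25/3.
E[W] = (1/3)·(44/5) + (1/3)·(26/5) + (1/3)·(25/3) = 67/9.

67/9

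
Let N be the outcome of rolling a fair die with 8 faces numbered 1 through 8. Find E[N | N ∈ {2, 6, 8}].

16/3

P(N ∈ {2, 6, 8}) = 3/8.
Σ over the event: 2·1/8 + 6·1/8 + 8·1/8 = 2.
E[N | N ∈ {2, 6, 8}] = (2) / (3/8) = 16/3.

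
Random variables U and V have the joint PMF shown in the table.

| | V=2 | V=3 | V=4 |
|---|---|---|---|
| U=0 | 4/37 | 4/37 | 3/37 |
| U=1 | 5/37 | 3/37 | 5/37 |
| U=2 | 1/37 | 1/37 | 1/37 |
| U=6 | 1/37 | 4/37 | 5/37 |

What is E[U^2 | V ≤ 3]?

P(V ≤ 3) = 23/37.
Σ U^2·P over the event = 0·(4/37) + 0·(4/37) + 1·(5/37) + 1·(3/37) + 4·(1/37) + 4·(1/37) + 36·(1/37) + 36·(4/37) = 196/37.
E[U^2 | V ≤ 3] = (196/37) / (23/37) = 196/23.

196/23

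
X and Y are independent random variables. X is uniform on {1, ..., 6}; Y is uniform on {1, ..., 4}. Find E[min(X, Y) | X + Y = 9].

Outcomes with X + Y = 9: (5,4), (6,3), each with probability 1/24.
E[min(X, Y) | X + Y = 9] = (4 + 3) / 2 = 7/2.

7/2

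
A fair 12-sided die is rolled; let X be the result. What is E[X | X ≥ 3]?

Given X ≥ 3, X is equally likely to be any of {3, 4, 5, 6, 7, 8, 9, 10, 11, 12}.
E[X | X ≥ 3] = (3 + 4 + 5 + 6 + 7 + 8 + 9 + 10 + 11 + 12) / 10 = 15/2.

15/2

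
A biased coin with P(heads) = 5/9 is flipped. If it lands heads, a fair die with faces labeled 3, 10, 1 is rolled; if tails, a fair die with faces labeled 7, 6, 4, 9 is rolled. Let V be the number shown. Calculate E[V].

E[V | heads] = (3+10+1)/3 = 14/3.
E[V | tails] = (7+6+4+9)/4 = 13/2.
By the law of total expectation,
E[V] = (5/9)·(14/3) + (4/9)·(13/2) = 148/27.

148/27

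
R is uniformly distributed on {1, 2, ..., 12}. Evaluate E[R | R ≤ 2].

3/2

Given R ≤ 2, R is equally likely to be any of {1, 2}.
E[R | R ≤ 2] = (1 + 2) / 2 = 3/2.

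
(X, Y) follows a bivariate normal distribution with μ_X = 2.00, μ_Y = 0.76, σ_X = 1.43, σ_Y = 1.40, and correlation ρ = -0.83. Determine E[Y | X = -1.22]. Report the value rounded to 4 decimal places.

E[Y | X=x] = μ_Y + ρ(σ_Y/σ_X)(x − μ_X) for jointly normal variables.
E[Y | X=-1.22] = 0.76 + (-0.83)·(1.40/1.43)·(-1.22 − (2.00)) = 0.76 + (-0.81259)·(-3.22) = 3.3765.

3.3765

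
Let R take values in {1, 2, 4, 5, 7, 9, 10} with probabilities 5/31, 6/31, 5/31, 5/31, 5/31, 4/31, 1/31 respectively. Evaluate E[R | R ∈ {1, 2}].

P(R ∈ {1, 2}) = 11/31.
Σ over the event: 1·5/31 + 2·6/31 = 17/31.
E[R | R ∈ {1, 2}] = (17/31) / (11/31) = 17/11.

17/11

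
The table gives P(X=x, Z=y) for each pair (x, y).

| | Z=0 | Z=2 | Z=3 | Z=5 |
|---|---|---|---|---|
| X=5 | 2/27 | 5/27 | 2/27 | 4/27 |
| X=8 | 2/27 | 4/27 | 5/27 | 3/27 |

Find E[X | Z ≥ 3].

47/7

P(Z ≥ 3) = 14/27.
Σ X·P over the event = 5·(2/27) + 5·(4/27) + 8·(5/27) + 8·(3/27) = 94/27.
E[X | Z ≥ 3] = (94/27) / (14/27) = 47/7.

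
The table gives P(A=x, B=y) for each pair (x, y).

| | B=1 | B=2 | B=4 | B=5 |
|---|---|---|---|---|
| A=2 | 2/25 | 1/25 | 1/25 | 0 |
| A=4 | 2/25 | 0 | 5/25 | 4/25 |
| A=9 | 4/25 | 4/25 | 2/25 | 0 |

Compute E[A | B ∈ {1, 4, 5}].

26/5

P(B ∈ {1, 4, 5}) = 4/5.
Σ A·P over the event = 2·(2/25) + 2·(1/25) + 4·(2/25) + 4·(5/25) + 4·(4/25) + 9·(4/25) + 9·(2/25) = 104/25.
E[A | B ∈ {1, 4, 5}] = (104/25) / (4/5) = 26/5.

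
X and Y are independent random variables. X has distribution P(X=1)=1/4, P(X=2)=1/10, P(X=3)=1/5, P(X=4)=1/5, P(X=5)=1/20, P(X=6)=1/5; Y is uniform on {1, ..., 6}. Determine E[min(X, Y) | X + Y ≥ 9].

130/31

P(X + Y ≥ 9) = 31/120.
Summing min(X,Y)·P(x,y) over outcomes with X + Y ≥ 9 gives 13/12.
E[min(X, Y) | X + Y ≥ 9] = (13/12) / (31/120) = 130/31.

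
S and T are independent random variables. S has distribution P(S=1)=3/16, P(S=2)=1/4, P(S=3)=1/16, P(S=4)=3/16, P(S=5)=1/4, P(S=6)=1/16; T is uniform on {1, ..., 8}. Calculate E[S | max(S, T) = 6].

82/21

P(max(S, T) = 6) = 21/128.
Summing S·P(x,y) over outcomes with max(S, T) = 6 gives 41/64.
E[S | max(S, T) = 6] = (41/64) / (21/128) = 82/21.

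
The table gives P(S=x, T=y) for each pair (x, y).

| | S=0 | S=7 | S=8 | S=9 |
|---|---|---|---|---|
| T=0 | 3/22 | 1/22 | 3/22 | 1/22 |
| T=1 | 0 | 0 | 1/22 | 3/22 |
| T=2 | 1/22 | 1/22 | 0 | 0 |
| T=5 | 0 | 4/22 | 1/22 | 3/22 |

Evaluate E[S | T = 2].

7/2

P(T = 2) = 1/11.
Summing S·P(S=x,T=y) over the conditioning event gives 7/22.
E[S | T = 2] = (7/22) / (1/11) = 7/2.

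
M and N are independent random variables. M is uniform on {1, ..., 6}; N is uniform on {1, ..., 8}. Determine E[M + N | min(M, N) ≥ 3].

P(min(M, N) ≥ 3) = 1/2.
Summing (M+N)·P(x,y) over outcomes with min(M, N) ≥ 3 gives 5.
E[M + N | min(M, N) ≥ 3] = (5) / (1/2) = 10.

10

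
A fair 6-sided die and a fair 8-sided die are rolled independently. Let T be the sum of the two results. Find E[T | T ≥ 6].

P(T ≥ 6) = 19/24.
E[T | T ≥ 6] = (43/6) / (19/24) = 172/19.

172/19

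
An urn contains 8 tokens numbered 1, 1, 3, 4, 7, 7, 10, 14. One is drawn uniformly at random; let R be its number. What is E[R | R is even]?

28/3

P(R is even) = 3/8.
Σ over the event: 4·1/8 + 10·1/8 + 14·1/8 = 7/2.
E[R | R is even] = (7/2) / (3/8) = 28/3.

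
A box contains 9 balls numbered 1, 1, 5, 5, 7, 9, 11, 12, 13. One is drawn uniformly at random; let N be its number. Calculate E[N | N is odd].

13/2

P(N is odd) = 8/9.
Σ over the event: 1·2/9 + 5·2/9 + 7·1/9 + 9·1/9 + 11·1/9 + 13·1/9 = 52/9.
E[N | N is odd] = (52/9) / (8/9) = 13/2.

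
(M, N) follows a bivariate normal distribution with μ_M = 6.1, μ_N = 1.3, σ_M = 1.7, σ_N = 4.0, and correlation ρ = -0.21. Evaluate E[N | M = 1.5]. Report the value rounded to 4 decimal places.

3.5729

E[N | M=x] = μ_N + ρ(σ_N/σ_M)(x − μ_M) for jointly normal variables.
E[N | M=1.5] = 1.3 + (-0.21)·(4.0/1.7)·(1.5 − (6.1)) = 1.3 + (-0.494118)·(-4.6) = 3.5729.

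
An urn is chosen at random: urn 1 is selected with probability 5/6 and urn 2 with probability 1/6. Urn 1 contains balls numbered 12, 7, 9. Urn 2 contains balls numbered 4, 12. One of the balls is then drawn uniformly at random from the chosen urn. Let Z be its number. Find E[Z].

E[Z | urn 1] = (12+7+9)/3 = 28/3.
E[Z | urn 2] = (4+12)/2 = 8.
E[Z] = (5/6)·(28/3) + (1/6)·(8) = 82/9.

82/9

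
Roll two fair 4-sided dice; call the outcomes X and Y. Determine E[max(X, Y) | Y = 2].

11/4

P(Y = 2) = 1/4.
Summing max(X,Y)·P(x,y) over outcomes with Y = 2 gives 11/16.
E[max(X, Y) | Y = 2] = (11/16) / (1/4) = 11/4.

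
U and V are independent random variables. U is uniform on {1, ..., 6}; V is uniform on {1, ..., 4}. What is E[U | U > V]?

32/7

P(U > V) = 7/12.
Summing U·P(x,y) over outcomes with U > V gives 8/3.
E[U | U > V] = (8/3) / (7/12) = 32/7.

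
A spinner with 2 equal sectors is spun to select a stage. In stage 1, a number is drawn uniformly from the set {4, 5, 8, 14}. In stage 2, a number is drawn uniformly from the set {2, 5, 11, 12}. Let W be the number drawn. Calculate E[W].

E[W | stage 1] = (4+5+8+14)/4 = 31/4.
E[W | stage 2] = (2+5+11+12)/4 = 15/2.
By the law of total expectation,
E[W] = (1/2)·(31/4) + (1/2)·(15/2) = 61/8.

61/8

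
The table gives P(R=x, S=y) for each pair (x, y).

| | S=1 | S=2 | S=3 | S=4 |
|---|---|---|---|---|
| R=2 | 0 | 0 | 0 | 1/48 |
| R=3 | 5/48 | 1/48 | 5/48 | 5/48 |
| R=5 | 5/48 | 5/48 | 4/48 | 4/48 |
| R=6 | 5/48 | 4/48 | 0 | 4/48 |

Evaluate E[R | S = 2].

P(S = 2) = 5/24.
Σ R·P over the event = 3·(1/48) + 5·(5/48) + 6·(4/48) = 13/12.
E[R | S = 2] = (13/12) / (5/24) = 26/5.

26/5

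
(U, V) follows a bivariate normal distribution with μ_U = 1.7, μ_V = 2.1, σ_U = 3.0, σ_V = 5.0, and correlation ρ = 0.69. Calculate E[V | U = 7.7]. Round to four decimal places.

For a bivariate normal, E[V | U=x] = μ_V + ρ·(σ_V/σ_U)·(x − μ_U).
E[V | U=7.7] = 2.1 + (0.69)·(5.0/3.0)·(7.7 − (1.7)) = 2.1 + (1.15)·(6) = 9.0000.

9.0000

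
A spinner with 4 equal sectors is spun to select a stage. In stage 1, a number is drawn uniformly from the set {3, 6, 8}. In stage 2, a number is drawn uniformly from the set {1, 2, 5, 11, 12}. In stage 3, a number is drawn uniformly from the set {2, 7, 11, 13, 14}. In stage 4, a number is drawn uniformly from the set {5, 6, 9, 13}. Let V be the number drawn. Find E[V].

1771/240

E[V | stage 1] = (3+6+8)/3 = 17/3.
E[V | stage 2] = (1+2+5+11+12)/5 = 31/5.
E[V | stage 3] = (2+7+11+13+14)/5 = 47/5.
E[V | stage 4] = (5+6+9+13)/4 = 33/4.
E[V] = (1/4)·(17/3) + (1/4)·(31/5) + (1/4)·(47/5) + (1/4)·(33/4) = 1771/240.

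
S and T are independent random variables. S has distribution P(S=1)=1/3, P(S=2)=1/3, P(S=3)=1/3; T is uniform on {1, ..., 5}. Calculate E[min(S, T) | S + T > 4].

19/9

P(S + T > 4) = 3/5.
Summing min(S,T)·P(x,y) over outcomes with S + T > 4 gives 19/15.
E[min(S, T) | S + T > 4] = (19/15) / (3/5) = 19/9.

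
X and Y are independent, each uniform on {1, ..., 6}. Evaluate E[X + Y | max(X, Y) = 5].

70/9

P(max(X, Y) = 5) = 1/4.
Summing (X+Y)·P(x,y) over outcomes with max(X, Y) = 5 gives 35/18.
E[X + Y | max(X, Y) = 5] = (35/18) / (1/4) = 70/9.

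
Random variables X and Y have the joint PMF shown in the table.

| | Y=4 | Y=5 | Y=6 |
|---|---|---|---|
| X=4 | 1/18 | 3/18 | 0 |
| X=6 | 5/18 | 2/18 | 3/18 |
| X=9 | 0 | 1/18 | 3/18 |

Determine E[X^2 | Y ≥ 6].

117/2

P(Y ≥ 6) = 1/3.
Σ X^2·P over the event = 36·(3/18) + 81·(3/18) = 39/2.
E[X^2 | Y ≥ 6] = (39/2) / (1/3) = 117/2.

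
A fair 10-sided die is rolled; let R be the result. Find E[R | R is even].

Given R is even, R is equally likely to be any of {2, 4, 6, 8, 10}.
E[R | R is even] = (2 + 4 + 6 + 8 + 10) / 5 = 6.

6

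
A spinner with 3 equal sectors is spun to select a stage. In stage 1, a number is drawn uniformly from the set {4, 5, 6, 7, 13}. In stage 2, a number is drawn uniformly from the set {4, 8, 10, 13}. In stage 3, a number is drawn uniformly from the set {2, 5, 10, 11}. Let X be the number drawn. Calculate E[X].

E[X | stage 1] = (4+5+6+7+13)/5 = 7.
E[X | stage 2] = (4+8+10+13)/4 = 35/4.
E[X | stage 3] = (2+5+10+11)/4 = 7.
E[X] = (1/3)·(7) + (1/3)·(35/4) + (1/3)·(7) = 91/12.

91/12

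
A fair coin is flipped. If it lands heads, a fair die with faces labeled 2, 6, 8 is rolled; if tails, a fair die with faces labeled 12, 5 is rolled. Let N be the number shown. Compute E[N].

E[N | heads] = (2+6+8)/3 = 16/3.
E[N | tails] = (12+5)/2 = 17/2.
By the law of total expectation,
E[N] = (1/2)·(16/3) + (1/2)·(17/2) = 83/12.

83/12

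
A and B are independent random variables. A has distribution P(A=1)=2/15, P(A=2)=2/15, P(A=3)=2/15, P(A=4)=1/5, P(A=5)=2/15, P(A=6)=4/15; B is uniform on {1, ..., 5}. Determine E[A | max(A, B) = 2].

P(max(A, B) = 2) = 2/25.
Summing A·P(x,y) over outcomes with max(A, B) = 2 gives 2/15.
E[A | max(A, B) = 2] = (2/15) / (2/25) = 5/3.

5/3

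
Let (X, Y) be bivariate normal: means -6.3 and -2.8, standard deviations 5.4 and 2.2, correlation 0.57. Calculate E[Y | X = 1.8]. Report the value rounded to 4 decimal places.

-0.9190

The regression of Y on X has slope ρ·σ_Y/σ_X and passes through (μ_X, μ_Y).
E[Y | X=1.8] = -2.8 + (0.57)·(2.2/5.4)·(1.8 − (-6.3)) = -2.8 + (0.23222)·(8.1) = -0.9190.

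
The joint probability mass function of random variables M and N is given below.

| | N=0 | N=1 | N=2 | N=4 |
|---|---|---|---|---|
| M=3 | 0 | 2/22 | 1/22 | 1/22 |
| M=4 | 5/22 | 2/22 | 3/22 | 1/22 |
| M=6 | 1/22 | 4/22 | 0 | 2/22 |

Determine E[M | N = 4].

P(N = 4) = 2/11.
Summing M·P(M=x,N=y) over the conditioning event gives 19/22.
E[M | N = 4] = (19/22) / (2/11) = 19/4.

19/4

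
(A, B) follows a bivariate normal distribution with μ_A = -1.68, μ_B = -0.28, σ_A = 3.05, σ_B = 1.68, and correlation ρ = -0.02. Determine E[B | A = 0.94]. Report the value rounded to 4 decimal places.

-0.3089

The regression of B on A has slope ρ·σ_B/σ_A and passes through (μ_A, μ_B).
E[B | A=0.94] = -0.28 + (-0.02)·(1.68/3.05)·(0.94 − (-1.68)) = -0.28 + (-0.011016)·(2.62) = -0.3089.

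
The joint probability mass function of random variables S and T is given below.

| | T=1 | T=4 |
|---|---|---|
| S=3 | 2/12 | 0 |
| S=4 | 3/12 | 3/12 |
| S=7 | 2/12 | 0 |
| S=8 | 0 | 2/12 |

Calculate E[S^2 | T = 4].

P(T = 4) = 5/12.
Σ S^2·P over the event = 16·(3/12) + 64·(2/12) = 44/3.
E[S^2 | T = 4] = (44/3) / (5/12) = 176/5.

176/5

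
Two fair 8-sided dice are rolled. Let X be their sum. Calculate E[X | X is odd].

9

P(X is odd) = 1/2.
Σ over the event: 3·1/32 + 5·1/16 + 7·3/32 + 9·1/8 + 11·3/32 + 13·1/16 + 15·1/32 = 9/2.
E[X | X is odd] = (9/2) / (1/2) = 9.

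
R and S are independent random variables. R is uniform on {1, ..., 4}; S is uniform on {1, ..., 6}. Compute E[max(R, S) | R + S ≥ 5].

P(R + S ≥ 5) = 3/4.
Summing max(R,S)·P(x,y) over outcomes with R + S ≥ 5 gives 27/8.
E[max(R, S) | R + S ≥ 5] = (27/8) / (3/4) = 9/2.

9/2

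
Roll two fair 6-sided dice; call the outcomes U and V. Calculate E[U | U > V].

P(U > V) = 5/12.
Summing U·P(x,y) over outcomes with U > V gives 35/18.
E[U | U > V] = (35/18) / (5/12) = 14/3.

14/3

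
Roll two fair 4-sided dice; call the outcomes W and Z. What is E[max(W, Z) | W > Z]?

Outcomes with W > Z: (2,1), (3,1), (3,2), (4,1), (4,2), (4,3), each with probability 1/16.
E[max(W, Z) | W > Z] = (2 + 3 + 3 + 4 + 4 + 4) / 6 = 10/3.

10/3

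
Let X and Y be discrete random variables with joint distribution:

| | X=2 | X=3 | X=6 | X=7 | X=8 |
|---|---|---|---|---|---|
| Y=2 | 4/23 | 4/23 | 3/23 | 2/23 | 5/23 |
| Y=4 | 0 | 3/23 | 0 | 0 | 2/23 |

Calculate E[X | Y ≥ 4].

P(Y ≥ 4) = 5/23.
Σ X·P over the event = 3·(3/23) + 8·(2/23) = 25/23.
E[X | Y ≥ 4] = (25/23) / (5/23) = 5.

5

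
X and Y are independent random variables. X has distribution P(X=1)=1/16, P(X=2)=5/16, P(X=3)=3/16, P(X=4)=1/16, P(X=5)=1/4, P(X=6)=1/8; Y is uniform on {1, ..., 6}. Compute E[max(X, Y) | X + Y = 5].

P(X + Y = 5) = 5/48.
Summing max(X,Y)·P(x,y) over outcomes with X + Y = 5 gives 1/3.
E[max(X, Y) | X + Y = 5] = (1/3) / (5/48) = 16/5.

16/5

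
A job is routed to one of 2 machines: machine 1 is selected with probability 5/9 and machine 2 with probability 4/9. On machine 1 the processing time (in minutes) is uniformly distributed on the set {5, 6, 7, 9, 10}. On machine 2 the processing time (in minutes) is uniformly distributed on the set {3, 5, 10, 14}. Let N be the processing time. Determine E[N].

23/3

E[N | machine 1] = (5+6+7+9+10)/5 = 37/5.
E[N | machine 2] = (3+5+10+14)/4 = 8.
By the law of total expectation,
E[N] = (5/9)·(37/5) + (4/9)·(8) = 23/3.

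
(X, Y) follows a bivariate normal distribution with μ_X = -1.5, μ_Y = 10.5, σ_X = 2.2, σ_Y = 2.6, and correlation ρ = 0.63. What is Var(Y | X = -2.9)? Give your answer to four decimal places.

For a bivariate normal, Var(Y | X=x) = σ_Y²(1 − ρ²).
Var(Y | X=-2.9) = (2.6)²·(1 − (0.63)²) = 6.76·0.6031 = 4.0770.

4.0770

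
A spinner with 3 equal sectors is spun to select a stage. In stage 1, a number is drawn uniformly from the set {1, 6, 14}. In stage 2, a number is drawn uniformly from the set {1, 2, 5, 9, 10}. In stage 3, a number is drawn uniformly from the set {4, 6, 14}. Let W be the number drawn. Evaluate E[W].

E[W | stage 1] = (1+6+14)/3 = 7.
E[W | stage 2] = (1+2+5+9+10)/5 = 27/5.
E[W | stage 3] = (4+6+14)/3 = 8.
E[W] = (1/3)·(7) + (1/3)·(27/5) + (1/3)·(8) = 34/5.

34/5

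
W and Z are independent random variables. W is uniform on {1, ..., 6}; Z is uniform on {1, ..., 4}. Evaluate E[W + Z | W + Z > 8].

28/3

Outcomes with W + Z > 8: (5,4), (6,3), (6,4), each with probability 1/24.
E[W + Z | W + Z > 8] = (9 + 9 + 10) / 3 = 28/3.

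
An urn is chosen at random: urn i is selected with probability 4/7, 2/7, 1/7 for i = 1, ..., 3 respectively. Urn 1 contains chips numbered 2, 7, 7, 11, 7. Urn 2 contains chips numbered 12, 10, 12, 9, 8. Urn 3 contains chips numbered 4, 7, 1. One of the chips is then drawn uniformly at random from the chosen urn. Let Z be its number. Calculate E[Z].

258/35

E[Z | urn 1] = (2+7+7+11+7)/5 = 34/5.
E[Z | urn 2] = (12+10+12+9+8)/5 = 51/5.
E[Z | urn 3] = (4+7+1)/3 = 4.
By the law of total expectation,
E[Z] = (4/7)·(34/5) + (2/7)·(51/5) + (1/7)·(4) = 258/35.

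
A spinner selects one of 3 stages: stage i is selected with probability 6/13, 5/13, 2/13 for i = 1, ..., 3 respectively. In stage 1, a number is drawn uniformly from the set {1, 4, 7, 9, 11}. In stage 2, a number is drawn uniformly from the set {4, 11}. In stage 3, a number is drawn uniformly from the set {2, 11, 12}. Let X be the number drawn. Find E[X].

E[X | stage 1] = (1+4+7+9+11)/5 = 32/5.
E[X | stage 2] = (4+11)/2 = 15/2.
E[X | stage 3] = (2+11+12)/3 = 25/3.
By the law of total expectation,
E[X] = (6/13)·(32/5) + (5/13)·(15/2) + (2/13)·(25/3) = 2777/390.

2777/390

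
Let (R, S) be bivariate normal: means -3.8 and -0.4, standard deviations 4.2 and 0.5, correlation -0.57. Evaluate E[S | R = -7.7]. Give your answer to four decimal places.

-0.1354

The regression of S on R has slope ρ·σ_S/σ_R and passes through (μ_R, μ_S).
E[S | R=-7.7] = -0.4 + (-0.57)·(0.5/4.2)·(-7.7 − (-3.8)) = -0.4 + (-0.067857)·(-3.9) = -0.1354.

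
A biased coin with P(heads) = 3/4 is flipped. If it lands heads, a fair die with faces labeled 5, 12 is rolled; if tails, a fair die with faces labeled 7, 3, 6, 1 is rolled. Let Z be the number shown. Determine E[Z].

119/16

E[Z | heads] = (5+12)/2 = 17/2.
E[Z | tails] = (7+3+6+1)/4 = 17/4.
E[Z] = (3/4)·(17/2) + (1/4)·(17/4) = 119/16.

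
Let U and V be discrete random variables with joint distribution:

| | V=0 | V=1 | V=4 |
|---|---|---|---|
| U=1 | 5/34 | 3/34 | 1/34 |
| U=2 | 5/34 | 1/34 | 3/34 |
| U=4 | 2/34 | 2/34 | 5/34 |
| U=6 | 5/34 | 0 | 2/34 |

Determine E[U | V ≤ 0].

53/17

P(V ≤ 0) = 1/2.
Σ U·P over the event = 1·(5/34) + 2·(5/34) + 4·(2/34) + 6·(5/34) = 53/34.
E[U | V ≤ 0] = (53/34) / (1/2) = 53/17.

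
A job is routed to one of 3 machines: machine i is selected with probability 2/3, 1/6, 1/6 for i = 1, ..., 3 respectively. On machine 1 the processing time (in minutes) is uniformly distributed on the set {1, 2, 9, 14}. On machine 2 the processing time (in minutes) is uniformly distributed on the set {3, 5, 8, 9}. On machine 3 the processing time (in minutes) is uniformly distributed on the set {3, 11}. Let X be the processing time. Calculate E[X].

E[X | machine 1] = (1+2+9+14)/4 = 13/2.
E[X | machine 2] = (3+5+8+9)/4 = 25/4.
E[X | machine 3] = (3+11)/2 = 7.
E[X] = (2/3)·(13/2) + (1/6)·(25/4) + (1/6)·(7) = 157/24.

157/24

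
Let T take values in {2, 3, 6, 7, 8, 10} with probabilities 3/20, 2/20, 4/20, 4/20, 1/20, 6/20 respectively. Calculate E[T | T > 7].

68/7

P(T > 7) = 7/20.
Σ over the event: 8·1/20 + 10·3/10 = 17/5.
E[T | T > 7] = (17/5) / (7/20) = 68/7.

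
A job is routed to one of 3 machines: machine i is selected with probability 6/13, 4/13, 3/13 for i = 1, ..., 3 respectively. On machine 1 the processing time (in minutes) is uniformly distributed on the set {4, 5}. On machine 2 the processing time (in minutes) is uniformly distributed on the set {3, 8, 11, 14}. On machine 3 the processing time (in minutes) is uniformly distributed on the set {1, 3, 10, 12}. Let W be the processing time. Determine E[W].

165/26

E[W | machine 1] = (4+5)/2 = 9/2.
E[W | machine 2] = (3+8+11+14)/4 = 9.
E[W | machine 3] = (1+3+10+12)/4 = 13/2.
By the law of total expectation,
E[W] = (6/13)·(9/2) + (4/13)·(9) + (3/13)·(13/2) = 165/26.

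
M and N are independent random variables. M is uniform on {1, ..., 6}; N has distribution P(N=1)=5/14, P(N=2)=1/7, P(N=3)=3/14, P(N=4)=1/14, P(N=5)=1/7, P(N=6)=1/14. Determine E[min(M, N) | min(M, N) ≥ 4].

P(min(M, N) ≥ 4) = 1/7.
Summing min(M,N)·P(x,y) over outcomes with min(M, N) ≥ 4 gives 55/84.
E[min(M, N) | min(M, N) ≥ 4] = (55/84) / (1/7) = 55/12.

55/12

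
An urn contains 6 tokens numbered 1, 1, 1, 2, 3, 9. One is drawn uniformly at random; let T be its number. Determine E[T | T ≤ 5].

8/5

P(T ≤ 5) = 5/6.
Σ over the event: 1·1/2 + 2·1/6 + 3·1/6 = 4/3.
E[T | T ≤ 5] = (4/3) / (5/6) = 8/5.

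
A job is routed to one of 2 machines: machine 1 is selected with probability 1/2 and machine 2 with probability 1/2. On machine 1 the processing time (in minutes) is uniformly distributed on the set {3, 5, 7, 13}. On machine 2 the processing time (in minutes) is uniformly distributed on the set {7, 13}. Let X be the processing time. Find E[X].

E[X | machine 1] = (3+5+7+13)/4 = 7.
E[X | machine 2] = (7+13)/2 = 10.
By the law of total expectation,
E[X] = (1/2)·(7) + (1/2)·(10) = 17/2.

17/2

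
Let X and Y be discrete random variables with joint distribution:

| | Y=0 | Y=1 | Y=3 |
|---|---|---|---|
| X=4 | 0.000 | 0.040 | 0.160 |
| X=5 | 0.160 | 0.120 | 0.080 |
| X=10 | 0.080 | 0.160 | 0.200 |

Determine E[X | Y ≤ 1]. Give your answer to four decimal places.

7.0714

P(Y ≤ 1) = 0.560.
Σ X·P over the event = 4·(0.040) + 5·(0.160) + 5·(0.120) + 10·(0.080) + 10·(0.160) = 3.960.
E[X | Y ≤ 1] = (3.960) / (0.560) = 7.0714.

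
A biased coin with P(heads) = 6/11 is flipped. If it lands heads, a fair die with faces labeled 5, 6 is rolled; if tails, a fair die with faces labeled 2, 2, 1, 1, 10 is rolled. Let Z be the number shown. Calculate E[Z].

E[Z | heads] = (5+6)/2 = 11/2.
E[Z | tails] = (2+2+1+1+10)/5 = 16/5.
E[Z] = (6/11)·(11/2) + (5/11)·(16/5) = 49/11.

49/11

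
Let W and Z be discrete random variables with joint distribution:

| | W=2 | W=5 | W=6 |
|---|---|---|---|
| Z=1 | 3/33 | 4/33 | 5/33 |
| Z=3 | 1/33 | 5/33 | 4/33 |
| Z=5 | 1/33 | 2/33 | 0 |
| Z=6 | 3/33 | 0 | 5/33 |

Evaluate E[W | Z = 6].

P(Z = 6) = 8/33.
Σ W·P over the event = 2·(3/33) + 6·(5/33) = 12/11.
E[W | Z = 6] = (12/11) / (8/33) = 9/2.

9/2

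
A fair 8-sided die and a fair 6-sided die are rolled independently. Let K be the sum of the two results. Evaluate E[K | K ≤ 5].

4

P(K ≤ 5) = 5/24.
Σ over the event: 2·1/48 + 3·1/24 + 4·1/16 + 5·1/12 = 5/6.
E[K | K ≤ 5] = (5/6) / (5/24) = 4.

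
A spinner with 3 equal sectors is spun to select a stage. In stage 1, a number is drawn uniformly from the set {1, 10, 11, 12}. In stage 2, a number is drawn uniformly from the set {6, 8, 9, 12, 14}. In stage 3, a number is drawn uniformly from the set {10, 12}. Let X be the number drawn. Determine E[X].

E[X | stage 1] = (1+10+11+12)/4 = 17/2.
E[X | stage 2] = (6+8+9+12+14)/5 = 49/5.
E[X | stage 3] = (10+12)/2 = 11.
By the law of total expectation,
E[X] = (1/3)·(17/2) + (1/3)·(49/5) + (1/3)·(11) = 293/30.

293/30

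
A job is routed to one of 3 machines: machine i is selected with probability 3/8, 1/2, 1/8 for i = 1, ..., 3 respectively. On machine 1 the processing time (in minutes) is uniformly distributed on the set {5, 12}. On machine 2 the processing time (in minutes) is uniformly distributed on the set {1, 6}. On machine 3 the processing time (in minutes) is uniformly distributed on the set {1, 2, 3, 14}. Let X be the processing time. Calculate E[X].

E[X | machine 1] = (5+12)/2 = 17/2.
E[X | machine 2] = (1+6)/2 = 7/2.
E[X | machine 3] = (1+2+3+14)/4 = 5.
By the law of total expectation,
E[X] = (3/8)·(17/2) + (1/2)·(7/2) + (1/8)·(5) = 89/16.

89/16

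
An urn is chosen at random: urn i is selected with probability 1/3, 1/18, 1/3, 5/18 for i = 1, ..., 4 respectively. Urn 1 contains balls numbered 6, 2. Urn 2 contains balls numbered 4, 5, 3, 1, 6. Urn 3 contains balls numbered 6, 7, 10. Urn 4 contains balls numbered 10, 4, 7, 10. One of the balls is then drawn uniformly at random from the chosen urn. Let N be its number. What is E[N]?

E[N | urn 1] = (6+2)/2 = 4.
E[N | urn 2] = (4+5+3+1+6)/5 = 19/5.
E[N | urn 3] = (6+7+10)/3 = 23/3.
E[N | urn 4] = (10+4+7+10)/4 = 31/4.
By the law of total expectation,
E[N] = (1/3)·(4) + (1/18)·(19/5) + (1/3)·(23/3) + (5/18)·(31/4) = 2251/360.

2251/360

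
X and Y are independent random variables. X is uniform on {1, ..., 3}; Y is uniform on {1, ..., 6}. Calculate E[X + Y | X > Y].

4

Outcomes with X > Y: (2,1), (3,1), (3,2), each with probability 1/18.
E[X + Y | X > Y] = (3 + 4 + 5) / 3 = 4.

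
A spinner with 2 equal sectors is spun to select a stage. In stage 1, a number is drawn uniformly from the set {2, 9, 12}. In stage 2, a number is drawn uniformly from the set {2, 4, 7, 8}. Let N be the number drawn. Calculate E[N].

155/24

E[N | stage 1] = (2+9+12)/3 = 23/3.
E[N | stage 2] = (2+4+7+8)/4 = 21/4.
E[N] = (1/2)·(23/3) + (1/2)·(21/4) = 155/24.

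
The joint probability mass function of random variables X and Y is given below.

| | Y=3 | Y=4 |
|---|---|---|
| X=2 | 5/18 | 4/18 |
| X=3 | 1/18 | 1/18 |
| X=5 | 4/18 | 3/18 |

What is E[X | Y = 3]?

P(Y = 3) = 5/9.
Summing X·P(X=x,Y=y) over the conditioning event gives 11/6.
E[X | Y = 3] = (11/6) / (5/9) = 33/10.

33/10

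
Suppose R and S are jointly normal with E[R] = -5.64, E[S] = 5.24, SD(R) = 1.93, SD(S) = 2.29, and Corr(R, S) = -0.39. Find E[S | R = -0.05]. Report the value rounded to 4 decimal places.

The regression of S on R has slope ρ·σ_S/σ_R and passes through (μ_R, μ_S).
E[S | R=-0.05] = 5.24 + (-0.39)·(2.29/1.93)·(-0.05 − (-5.64)) = 5.24 + (-0.46275)·(5.59) = 2.6532.

2.6532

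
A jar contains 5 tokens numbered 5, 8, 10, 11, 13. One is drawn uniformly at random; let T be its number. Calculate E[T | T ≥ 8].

P(T ≥ 8) = 4/5.
Σ over the event: 8·1/5 + 10·1/5 + 11·1/5 + 13·1/5 = 42/5.
E[T | T ≥ 8] = (42/5) / (4/5) = 21/2.

21/2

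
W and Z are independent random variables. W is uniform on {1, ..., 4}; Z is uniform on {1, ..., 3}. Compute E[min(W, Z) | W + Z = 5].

5/3

Outcomes with W + Z = 5: (2,3), (3,2), (4,1), each with probability 1/12.
E[min(W, Z) | W + Z = 5] = (2 + 2 + 1) / 3 = 5/3.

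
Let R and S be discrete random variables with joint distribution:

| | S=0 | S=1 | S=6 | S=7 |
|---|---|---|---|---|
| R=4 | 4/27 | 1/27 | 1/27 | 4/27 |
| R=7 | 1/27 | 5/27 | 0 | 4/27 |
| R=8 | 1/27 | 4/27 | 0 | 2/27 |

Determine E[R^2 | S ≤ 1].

P(S ≤ 1) = 16/27.
Σ R^2·P over the event = 16·(4/27) + 16·(1/27) + 49·(1/27) + 49·(5/27) + 64·(1/27) + 64·(4/27) = 694/27.
E[R^2 | S ≤ 1] = (694/27) / (16/27) = 347/8.

347/8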